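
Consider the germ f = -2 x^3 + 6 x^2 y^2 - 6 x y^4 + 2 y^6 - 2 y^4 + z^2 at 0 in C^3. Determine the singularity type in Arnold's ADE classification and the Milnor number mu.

The Hessian of f at 0 has rank 1. Corank 2; j^3 = -2*x^3 is a perfect cube, so E-series; the 4-jet and mu = 6 give E_6.

Type E_6, Milnor number mu = 6.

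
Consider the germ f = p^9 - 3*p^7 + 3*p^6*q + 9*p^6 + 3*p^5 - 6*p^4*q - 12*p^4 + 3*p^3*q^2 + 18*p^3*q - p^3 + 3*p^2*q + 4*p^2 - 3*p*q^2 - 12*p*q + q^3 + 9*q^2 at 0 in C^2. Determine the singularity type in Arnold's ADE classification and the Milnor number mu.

The Hessian of f at 0 has rank 1. Corank 1: A-series; mu = 2 gives A_2.

Type A_{2}, Milnor number mu = 2.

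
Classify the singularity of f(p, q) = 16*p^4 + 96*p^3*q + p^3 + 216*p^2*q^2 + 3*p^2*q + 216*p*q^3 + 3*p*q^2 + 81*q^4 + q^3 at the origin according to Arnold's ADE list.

E_6

The Hessian of f at 0 has rank 0. Corank 2; j^3 = (p + q)^3 is a perfect cube, so E-series; the 4-jet and mu = 6 give E_6.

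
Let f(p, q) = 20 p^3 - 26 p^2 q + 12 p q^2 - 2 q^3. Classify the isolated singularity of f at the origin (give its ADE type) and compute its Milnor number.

Type D_{4}, Milnor number mu = 4.

The Hessian of f at 0 is [[0, 0], [0, 0]] with rank 0, so corank 2. A Groebner basis of the Jacobian ideal J(f) in C{p,q} is {q^3, p^2 - 3*q^2/11, p*q - 6*q^2/11}; counting standard monomials gives mu = 4. Corank 2; j^3 = 2*(2*p - q)*(5*p^2 - 4*p*q + q^2) splits into three distinct lines over C (the quadratic factor has nonzero discriminant), so D_4.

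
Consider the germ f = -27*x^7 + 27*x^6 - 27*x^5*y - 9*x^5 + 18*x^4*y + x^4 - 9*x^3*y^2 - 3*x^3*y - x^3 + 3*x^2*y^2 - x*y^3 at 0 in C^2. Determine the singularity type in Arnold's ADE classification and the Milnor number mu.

The Hessian of f at 0 is [[0, 0], [0, 0]] with rank 0, so corank 2. A Groebner basis of the Jacobian ideal J(f) in C{x,y} is {3*x^2 + y^4 + y^3, x^3, x^2*y - x^2 - y^3/3, -2*x^2 + x*y^2 - 2*y^3/3}; counting standard monomials gives mu = 7. Corank 2; j^3 = -x^3 is a perfect cube, so E-series; the 4-jet and mu = 7 give E_7.

Type E7, Milnor number mu = 7.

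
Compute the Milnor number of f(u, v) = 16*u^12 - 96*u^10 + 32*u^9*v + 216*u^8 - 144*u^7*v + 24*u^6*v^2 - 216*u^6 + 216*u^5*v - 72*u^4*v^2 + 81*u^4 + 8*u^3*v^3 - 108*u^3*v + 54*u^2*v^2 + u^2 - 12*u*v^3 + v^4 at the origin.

The Hessian of f at 0 has rank 1. Corank 1: A-series; mu = 3 gives A_3.

3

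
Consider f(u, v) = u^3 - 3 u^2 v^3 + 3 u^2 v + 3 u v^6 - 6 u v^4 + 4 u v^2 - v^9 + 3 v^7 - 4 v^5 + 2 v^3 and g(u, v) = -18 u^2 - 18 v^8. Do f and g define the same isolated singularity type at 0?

The Hessian of f at 0 is [[0, 0], [0, 0]] with rank 0, so corank 2. A Groebner basis of the Jacobian ideal J(f) in C{u,v} is {v^3, u^2 - 2*v^2/3, u*v + v^2}; counting standard monomials gives mu = 4. Corank 2; j^3 = (u + v)*(u^2 + 2*u*v + 2*v^2) splits into three distinct lines over C (the quadratic factor has nonzero discriminant), so D_4. The Hessian of g at 0 is [[-36, 0], [0, 0]] with rank 1, so corank 1. A Groebner basis of the Jacobian ideal J(g) in C{u,v} is {v^7, u}; counting standard monomials gives mu = 7. Corank 1: A-series; mu = 7 gives A_7. f is D_4 but g is A_7, hence not right-equivalent.

No.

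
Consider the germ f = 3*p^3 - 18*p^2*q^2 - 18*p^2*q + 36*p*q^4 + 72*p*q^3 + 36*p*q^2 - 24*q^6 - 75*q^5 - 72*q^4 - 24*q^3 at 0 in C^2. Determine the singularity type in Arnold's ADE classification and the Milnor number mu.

The Hessian of f at 0 has rank 0. Corank 2; j^3 = 3*(p - 2*q)^3 is a perfect cube, so E-series; the 5-jet and mu = 8 give E_8.

Type E_8, Milnor number mu = 8.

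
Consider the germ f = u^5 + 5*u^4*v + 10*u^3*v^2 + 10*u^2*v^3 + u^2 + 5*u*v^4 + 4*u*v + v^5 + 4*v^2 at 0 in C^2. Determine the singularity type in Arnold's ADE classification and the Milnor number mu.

Type A4, Milnor number mu = 4.

The Hessian of f at 0 has rank 1. Corank 1: A-series; mu = 4 gives A_4.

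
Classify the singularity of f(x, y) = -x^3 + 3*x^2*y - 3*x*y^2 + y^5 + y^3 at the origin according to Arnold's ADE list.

E_{8}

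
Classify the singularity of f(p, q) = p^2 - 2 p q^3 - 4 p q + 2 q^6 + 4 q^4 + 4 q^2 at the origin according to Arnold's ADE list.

A_5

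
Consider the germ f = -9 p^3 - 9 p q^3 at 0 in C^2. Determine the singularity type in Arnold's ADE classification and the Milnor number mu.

The Hessian of f at 0 has rank 0. Corank 2; j^3 = -9*p^3 is a perfect cube, so E-series; the 4-jet and mu = 7 give E_7.

Type E_7, Milnor number mu = 7.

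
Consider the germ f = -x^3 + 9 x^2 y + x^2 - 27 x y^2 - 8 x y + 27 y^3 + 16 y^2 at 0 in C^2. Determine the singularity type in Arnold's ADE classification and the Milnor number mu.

Type A_{2}, Milnor number mu = 2.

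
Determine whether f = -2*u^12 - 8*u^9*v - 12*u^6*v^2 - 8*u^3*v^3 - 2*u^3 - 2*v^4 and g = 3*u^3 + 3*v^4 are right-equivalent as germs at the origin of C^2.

The Hessian of f at 0 is [[0, 0], [0, 0]] with rank 0, so corank 2. A Groebner basis of the Jacobian ideal J(f) in C{u,v} is {v^3, u^2}; counting standard monomials gives mu = 6. Corank 2; j^3 = -2*u^3 is a perfect cube, so E-series; the 4-jet and mu = 6 give E_6. The Hessian of g at 0 is [[0, 0], [0, 0]] with rank 0, so corank 2. A Groebner basis of the Jacobian ideal J(g) in C{u,v} is {v^3, u^2}; counting standard monomials gives mu = 6. Corank 2; j^3 = 3*u^3 is a perfect cube, so E-series; the 4-jet and mu = 6 give E_6. Both have type E_6, hence right-equivalent.

Yes.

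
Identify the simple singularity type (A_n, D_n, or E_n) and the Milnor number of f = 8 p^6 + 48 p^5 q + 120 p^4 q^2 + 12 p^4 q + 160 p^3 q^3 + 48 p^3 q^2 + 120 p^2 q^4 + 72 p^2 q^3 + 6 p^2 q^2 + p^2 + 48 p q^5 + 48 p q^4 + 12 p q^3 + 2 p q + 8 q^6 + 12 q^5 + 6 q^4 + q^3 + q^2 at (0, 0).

Type A_2, Milnor number mu = 2.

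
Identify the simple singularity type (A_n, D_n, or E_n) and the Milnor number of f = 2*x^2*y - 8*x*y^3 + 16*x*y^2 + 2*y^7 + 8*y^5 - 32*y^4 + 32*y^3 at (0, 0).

Type D8, Milnor number mu = 8.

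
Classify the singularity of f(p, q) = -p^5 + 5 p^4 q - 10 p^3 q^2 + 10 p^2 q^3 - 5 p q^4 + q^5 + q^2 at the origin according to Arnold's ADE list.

The Hessian of f at 0 is [[0, 0], [0, 2]] with rank 1, so corank 1. A Groebner basis of the Jacobian ideal J(f) in C{p,q} is {p^4, q}; counting standard monomials gives mu = 4. Corank 1: A-series; mu = 4 gives A_4.

A_4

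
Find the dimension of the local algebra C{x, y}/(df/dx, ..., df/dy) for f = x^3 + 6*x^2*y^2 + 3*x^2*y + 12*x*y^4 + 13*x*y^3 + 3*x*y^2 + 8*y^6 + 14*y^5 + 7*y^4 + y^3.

The Hessian of f at 0 is [[0, 0], [0, 0]] with rank 0, so corank 2. A Groebner basis of the Jacobian ideal J(f) in C{x,y} is {-x^2/4 - x*y/2 + y^4 - y^3/12 - y^2/4, x^3 + 5*x^2/4 + 5*x*y/2 + 17*y^3/12 + 5*y^2/4, x^2*y - 11*x^2/12 - 11*x*y/6 - 47*y^3/36 - 11*y^2/12, x^2/2 + x*y^2 + x*y + 7*y^3/6 + y^2/2}; counting standard monomials gives mu = 7. Corank 2; j^3 = (x + y)^3 is a perfect cube, so E-series; the 4-jet and mu = 7 give E_7.

7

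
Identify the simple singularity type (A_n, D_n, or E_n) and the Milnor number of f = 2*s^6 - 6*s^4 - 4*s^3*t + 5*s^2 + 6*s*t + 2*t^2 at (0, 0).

The Hessian of f at 0 has rank 2. Corank 0: nondegenerate Morse point, so A_1.

Type A_{1}, Milnor number mu = 1.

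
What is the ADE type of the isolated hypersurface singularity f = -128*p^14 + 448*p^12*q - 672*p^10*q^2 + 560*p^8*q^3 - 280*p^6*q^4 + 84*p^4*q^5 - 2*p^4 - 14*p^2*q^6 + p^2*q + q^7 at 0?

D_8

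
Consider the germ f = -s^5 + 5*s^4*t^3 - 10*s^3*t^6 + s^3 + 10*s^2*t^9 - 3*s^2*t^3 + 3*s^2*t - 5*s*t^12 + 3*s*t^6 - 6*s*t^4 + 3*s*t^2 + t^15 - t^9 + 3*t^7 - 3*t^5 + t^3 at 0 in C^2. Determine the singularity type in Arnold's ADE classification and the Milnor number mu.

Type E_8, Milnor number mu = 8.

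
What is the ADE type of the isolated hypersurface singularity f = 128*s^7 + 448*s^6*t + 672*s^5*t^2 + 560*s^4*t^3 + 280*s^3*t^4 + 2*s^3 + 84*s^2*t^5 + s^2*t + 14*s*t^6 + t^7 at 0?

D_8

The Hessian of f at 0 is [[0, 0], [0, 0]] with rank 0, so corank 2. A Groebner basis of the Jacobian ideal J(f) in C{s,t} is {-s*t/14 + t^6, s*t^2, s^2 + s*t/2}; counting standard monomials gives mu = 8. Corank 2; j^3 = s^2*(2*s + t) has shape L^2 M (L != M), so D-series; mu = 8 gives D_8.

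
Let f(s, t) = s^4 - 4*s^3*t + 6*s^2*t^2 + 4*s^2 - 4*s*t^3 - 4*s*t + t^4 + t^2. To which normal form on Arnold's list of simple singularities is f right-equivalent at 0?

A_3

The Hessian of f at 0 has rank 1. Corank 1: A-series; mu = 3 gives A_3.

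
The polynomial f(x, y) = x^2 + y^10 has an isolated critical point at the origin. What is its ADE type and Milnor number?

Type A9, Milnor number mu = 9.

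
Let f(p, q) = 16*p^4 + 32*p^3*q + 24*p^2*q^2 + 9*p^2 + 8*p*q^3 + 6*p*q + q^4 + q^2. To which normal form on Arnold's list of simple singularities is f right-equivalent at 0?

A_{3}

The Hessian of f at 0 has rank 1. Corank 1: A-series; mu = 3 gives A_3.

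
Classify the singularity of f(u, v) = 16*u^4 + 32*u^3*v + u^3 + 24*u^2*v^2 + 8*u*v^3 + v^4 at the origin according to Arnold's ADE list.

The Hessian of f at 0 has rank 0. Corank 2; j^3 = u^3 is a perfect cube, so E-series; the 4-jet and mu = 6 give E_6.

E_{6}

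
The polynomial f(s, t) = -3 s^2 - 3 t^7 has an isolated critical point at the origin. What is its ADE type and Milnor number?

The Hessian of f at 0 is [[-6, 0], [0, 0]] with rank 1, so corank 1. A Groebner basis of the Jacobian ideal J(f) in C{s,t} is {t^6, s}; counting standard monomials gives mu = 6. Corank 1: A-series; mu = 6 gives A_6.

Type A6, Milnor number mu = 6.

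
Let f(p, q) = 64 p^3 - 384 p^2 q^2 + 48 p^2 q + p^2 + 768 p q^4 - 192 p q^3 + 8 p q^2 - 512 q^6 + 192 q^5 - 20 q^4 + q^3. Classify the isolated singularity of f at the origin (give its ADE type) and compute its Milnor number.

Type A_2, Milnor number mu = 2.

The Hessian of f at 0 is [[2, 0], [0, 0]] with rank 1, so corank 1. A Groebner basis of the Jacobian ideal J(f) in C{p,q} is {q^2, p}; counting standard monomials gives mu = 2. Corank 1: A-series; mu = 2 gives A_2.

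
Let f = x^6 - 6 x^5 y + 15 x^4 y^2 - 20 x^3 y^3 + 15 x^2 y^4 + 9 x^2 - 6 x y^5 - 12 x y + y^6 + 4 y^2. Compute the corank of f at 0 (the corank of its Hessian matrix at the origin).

The Hessian at 0 is [[18, -12], [-12, 8]] of rank 1; hence corank 1.

1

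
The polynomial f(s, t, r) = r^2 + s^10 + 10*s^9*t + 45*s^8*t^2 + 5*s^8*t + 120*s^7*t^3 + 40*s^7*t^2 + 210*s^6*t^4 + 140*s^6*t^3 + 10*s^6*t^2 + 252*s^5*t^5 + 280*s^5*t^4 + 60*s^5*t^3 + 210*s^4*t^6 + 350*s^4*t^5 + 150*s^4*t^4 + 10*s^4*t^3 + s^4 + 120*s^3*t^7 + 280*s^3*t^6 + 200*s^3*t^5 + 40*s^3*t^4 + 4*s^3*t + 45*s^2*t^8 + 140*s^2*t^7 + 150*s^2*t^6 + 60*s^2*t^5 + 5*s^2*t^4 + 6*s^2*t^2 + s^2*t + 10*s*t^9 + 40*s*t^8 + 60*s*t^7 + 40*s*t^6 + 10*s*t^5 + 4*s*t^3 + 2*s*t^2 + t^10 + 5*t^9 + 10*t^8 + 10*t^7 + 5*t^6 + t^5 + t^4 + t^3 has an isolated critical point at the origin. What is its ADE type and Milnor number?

Type D6, Milnor number mu = 6.

The Hessian of f at 0 has rank 1. Corank 2; j^3 = t*(s + t)^2 has shape L^2 M (L != M), so D-series; mu = 6 gives D_6.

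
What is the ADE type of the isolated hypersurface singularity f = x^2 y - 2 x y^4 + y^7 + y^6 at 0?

The Hessian of f at 0 is [[0, 0], [0, 0]] with rank 0, so corank 2. A Groebner basis of the Jacobian ideal J(f) in C{x,y} is {-x*y + y^4, x^3, x^2*y, x^2/6 + x*y^2}; counting standard monomials gives mu = 7. Corank 2; j^3 = x^2*y has shape L^2 M (L != M), so D-series; mu = 7 gives D_7.

D7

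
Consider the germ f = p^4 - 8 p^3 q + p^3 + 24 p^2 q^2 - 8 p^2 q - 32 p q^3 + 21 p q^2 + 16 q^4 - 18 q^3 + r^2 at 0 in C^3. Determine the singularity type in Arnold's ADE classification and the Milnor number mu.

Type D5, Milnor number mu = 5.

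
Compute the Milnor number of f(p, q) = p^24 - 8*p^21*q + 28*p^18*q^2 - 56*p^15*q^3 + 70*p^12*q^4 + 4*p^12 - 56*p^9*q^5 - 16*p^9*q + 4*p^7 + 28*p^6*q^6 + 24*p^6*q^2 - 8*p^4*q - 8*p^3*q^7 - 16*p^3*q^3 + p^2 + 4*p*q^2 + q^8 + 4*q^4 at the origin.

7

The Hessian of f at 0 has rank 1. Corank 1: A-series; mu = 7 gives A_7.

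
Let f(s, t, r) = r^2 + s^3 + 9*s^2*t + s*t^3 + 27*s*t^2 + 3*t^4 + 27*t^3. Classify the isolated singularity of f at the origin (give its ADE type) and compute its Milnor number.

Type E7, Milnor number mu = 7.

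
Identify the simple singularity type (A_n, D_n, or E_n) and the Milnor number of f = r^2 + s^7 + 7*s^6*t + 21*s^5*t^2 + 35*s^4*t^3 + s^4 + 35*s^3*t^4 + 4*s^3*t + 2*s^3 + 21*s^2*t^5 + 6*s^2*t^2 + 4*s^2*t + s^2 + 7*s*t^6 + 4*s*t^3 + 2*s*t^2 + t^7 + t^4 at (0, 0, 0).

The Hessian of f at 0 is [[2, 0, 0], [0, 0, 0], [0, 0, 2]] with rank 2, so corank 1. A Groebner basis of the Jacobian ideal J(f) in C{s,t,r} is {-14*s*t/3 - 5*s/3 + t^4 - 4*t^3/3 - 5*t^2/3, s*t^2 + 4*s*t/3 + s/3 + 2*t^3/3 + t^2/3, s^2 + 2*s*t + s + t^2, r}; counting standard monomials gives mu = 6. Corank 1: A-series; mu = 6 gives A_6.

Type A6, Milnor number mu = 6.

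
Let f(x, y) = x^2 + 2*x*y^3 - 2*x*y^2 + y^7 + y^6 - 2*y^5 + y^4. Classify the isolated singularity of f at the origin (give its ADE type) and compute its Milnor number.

Type A_{6}, Milnor number mu = 6.

The Hessian of f at 0 is [[2, 0], [0, 0]] with rank 1, so corank 1. A Groebner basis of the Jacobian ideal J(f) in C{x,y} is {x^3, x^2*y + x^2/2 + x*y/2 + x/2 - y^2/2, -x^2/2 + x*y^2 + x*y/2 + x/2 - y^2/2, x + y^3 - y^2}; counting standard monomials gives mu = 6. Corank 1: A-series; mu = 6 gives A_6.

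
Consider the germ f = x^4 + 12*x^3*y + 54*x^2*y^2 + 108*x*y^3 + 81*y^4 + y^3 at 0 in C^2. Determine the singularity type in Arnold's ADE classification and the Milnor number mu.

The Hessian of f at 0 has rank 0. Corank 2; j^3 = y^3 is a perfect cube, so E-series; the 4-jet and mu = 6 give E_6.

Type E6, Milnor number mu = 6.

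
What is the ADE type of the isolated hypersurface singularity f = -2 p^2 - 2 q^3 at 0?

The Hessian of f at 0 is [[-4, 0], [0, 0]] with rank 1, so corank 1. A Groebner basis of the Jacobian ideal J(f) in C{p,q} is {q^2, p}; counting standard monomials gives mu = 2. Corank 1: A-series; mu = 2 gives A_2.

A2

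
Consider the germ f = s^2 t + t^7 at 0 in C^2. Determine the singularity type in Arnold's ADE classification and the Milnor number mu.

Type D_8, Milnor number mu = 8.

The Hessian of f at 0 has rank 0. Corank 2; j^3 = s^2*t has shape L^2 M (L != M), so D-series; mu = 8 gives D_8.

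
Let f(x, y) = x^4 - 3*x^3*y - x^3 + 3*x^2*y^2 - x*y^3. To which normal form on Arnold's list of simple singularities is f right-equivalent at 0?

E7

The Hessian of f at 0 has rank 0. Corank 2; j^3 = -x^3 is a perfect cube, so E-series; the 4-jet and mu = 7 give E_7.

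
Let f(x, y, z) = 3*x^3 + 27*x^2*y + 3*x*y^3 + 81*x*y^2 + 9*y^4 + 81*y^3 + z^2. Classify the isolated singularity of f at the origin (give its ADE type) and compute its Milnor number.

Type E7, Milnor number mu = 7.

The Hessian of f at 0 has rank 1. Corank 2; j^3 = 3*(x + 3*y)^3 is a perfect cube, so E-series; the 4-jet and mu = 7 give E_7.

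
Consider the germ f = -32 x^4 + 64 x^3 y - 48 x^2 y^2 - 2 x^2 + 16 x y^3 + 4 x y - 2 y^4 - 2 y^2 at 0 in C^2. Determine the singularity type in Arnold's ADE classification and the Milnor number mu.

Type A3, Milnor number mu = 3.

The Hessian of f at 0 is [[-4, 4], [4, -4]] with rank 1, so corank 1. A Groebner basis of the Jacobian ideal J(f) in C{x,y} is {y^3, x - y}; counting standard monomials gives mu = 3. Corank 1: A-series; mu = 3 gives A_3.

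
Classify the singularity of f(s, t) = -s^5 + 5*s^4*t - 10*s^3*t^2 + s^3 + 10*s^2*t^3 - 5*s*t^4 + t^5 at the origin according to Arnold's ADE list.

The Hessian of f at 0 is [[0, 0], [0, 0]] with rank 0, so corank 2. A Groebner basis of the Jacobian ideal J(f) in C{s,t} is {t^5, s*t^3 - t^4/4, s^2}; counting standard monomials gives mu = 8. Corank 2; j^3 = s^3 is a perfect cube, so E-series; the 5-jet and mu = 8 give E_8.

E_8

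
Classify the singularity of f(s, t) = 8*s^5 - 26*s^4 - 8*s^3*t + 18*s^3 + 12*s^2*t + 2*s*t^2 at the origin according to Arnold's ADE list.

D_{5}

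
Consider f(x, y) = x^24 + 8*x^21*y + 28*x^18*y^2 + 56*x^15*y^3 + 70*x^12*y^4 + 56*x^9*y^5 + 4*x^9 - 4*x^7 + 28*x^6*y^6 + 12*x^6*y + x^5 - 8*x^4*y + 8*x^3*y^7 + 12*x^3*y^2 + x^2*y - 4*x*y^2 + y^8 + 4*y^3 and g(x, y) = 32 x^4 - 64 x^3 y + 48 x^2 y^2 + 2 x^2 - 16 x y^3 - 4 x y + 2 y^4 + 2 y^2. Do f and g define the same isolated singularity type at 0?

No.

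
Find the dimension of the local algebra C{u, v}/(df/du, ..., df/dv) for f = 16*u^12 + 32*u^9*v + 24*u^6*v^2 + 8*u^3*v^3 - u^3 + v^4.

The Hessian of f at 0 has rank 0. Corank 2; j^3 = -u^3 is a perfect cube, so E-series; the 4-jet and mu = 6 give E_6.

6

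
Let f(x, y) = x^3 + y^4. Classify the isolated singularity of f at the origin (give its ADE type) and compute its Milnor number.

Type E_{6}, Milnor number mu = 6.

The Hessian of f at 0 has rank 0. Corank 2; j^3 = x^3 is a perfect cube, so E-series; the 4-jet and mu = 6 give E_6.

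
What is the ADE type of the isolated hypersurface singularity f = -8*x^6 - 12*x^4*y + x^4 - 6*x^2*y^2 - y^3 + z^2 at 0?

E_6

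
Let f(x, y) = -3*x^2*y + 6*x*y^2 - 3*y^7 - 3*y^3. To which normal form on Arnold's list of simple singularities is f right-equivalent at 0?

D_8

The Hessian of f at 0 has rank 0. Corank 2; j^3 = -3*y*(x - y)^2 has shape L^2 M (L != M), so D-series; mu = 8 gives D_8.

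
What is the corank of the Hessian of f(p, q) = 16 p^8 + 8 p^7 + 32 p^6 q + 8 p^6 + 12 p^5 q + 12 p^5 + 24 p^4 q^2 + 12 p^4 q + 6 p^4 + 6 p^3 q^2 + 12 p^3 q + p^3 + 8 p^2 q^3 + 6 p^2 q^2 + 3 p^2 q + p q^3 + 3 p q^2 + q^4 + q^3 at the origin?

2

Hessian at 0 has rank 0.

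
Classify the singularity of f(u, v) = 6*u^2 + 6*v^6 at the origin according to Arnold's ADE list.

A_5

The Hessian of f at 0 is [[12, 0], [0, 0]] with rank 1, so corank 1. A Groebner basis of the Jacobian ideal J(f) in C{u,v} is {v^5, u}; counting standard monomials gives mu = 5. Corank 1: A-series; mu = 5 gives A_5.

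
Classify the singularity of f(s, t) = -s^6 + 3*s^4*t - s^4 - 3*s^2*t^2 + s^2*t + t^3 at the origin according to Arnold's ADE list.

D_{4}

The Hessian of f at 0 is [[0, 0], [0, 0]] with rank 0, so corank 2. A Groebner basis of the Jacobian ideal J(f) in C{s,t} is {t^3, s^2 + 3*t^2, s*t}; counting standard monomials gives mu = 4. Corank 2; j^3 = t*(s^2 + t^2) splits into three distinct lines over C (the quadratic factor has nonzero discriminant), so D_4.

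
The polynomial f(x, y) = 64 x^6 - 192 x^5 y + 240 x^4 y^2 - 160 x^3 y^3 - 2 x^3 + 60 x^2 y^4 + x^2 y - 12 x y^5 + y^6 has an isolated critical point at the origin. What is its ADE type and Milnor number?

Type D7, Milnor number mu = 7.

The Hessian of f at 0 has rank 0. Corank 2; j^3 = -x^2*(2*x - y) has shape L^2 M (L != M), so D-series; mu = 7 gives D_7.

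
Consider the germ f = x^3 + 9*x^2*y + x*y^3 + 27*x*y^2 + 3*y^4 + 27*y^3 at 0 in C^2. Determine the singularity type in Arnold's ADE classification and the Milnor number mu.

The Hessian of f at 0 has rank 0. Corank 2; j^3 = (x + 3*y)^3 is a perfect cube, so E-series; the 4-jet and mu = 7 give E_7.

Type E_7, Milnor number mu = 7.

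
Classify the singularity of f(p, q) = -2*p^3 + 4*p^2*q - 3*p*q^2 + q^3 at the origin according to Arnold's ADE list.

D_{4}

The Hessian of f at 0 is [[0, 0], [0, 0]] with rank 0, so corank 2. A Groebner basis of the Jacobian ideal J(f) in C{p,q} is {q^3, p^2 - 3*q^2/2, p*q - 3*q^2/2}; counting standard monomials gives mu = 4. Corank 2; j^3 = -(p - q)*(2*p^2 - 2*p*q + q^2) splits into three distinct lines over C (the quadratic factor has nonzero discriminant), so D_4.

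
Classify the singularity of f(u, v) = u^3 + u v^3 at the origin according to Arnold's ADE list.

E7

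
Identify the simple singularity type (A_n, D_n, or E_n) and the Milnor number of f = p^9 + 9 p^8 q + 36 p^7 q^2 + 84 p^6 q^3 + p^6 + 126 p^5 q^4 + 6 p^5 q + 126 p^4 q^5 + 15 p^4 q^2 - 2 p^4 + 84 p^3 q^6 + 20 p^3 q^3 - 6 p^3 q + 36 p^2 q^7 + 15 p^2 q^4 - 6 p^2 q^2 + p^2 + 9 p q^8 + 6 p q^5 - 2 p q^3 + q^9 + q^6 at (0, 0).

Type A_8, Milnor number mu = 8.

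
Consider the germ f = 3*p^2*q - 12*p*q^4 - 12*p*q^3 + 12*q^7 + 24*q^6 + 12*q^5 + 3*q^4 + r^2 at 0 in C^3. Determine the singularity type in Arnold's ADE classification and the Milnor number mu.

Type D5, Milnor number mu = 5.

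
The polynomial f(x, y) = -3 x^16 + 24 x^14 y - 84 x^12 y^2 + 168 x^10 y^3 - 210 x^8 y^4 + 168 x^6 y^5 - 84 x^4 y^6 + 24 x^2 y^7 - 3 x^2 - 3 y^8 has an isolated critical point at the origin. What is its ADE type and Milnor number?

The Hessian of f at 0 is [[-6, 0], [0, 0]] with rank 1, so corank 1. A Groebner basis of the Jacobian ideal J(f) in C{x,y} is {y^7, x}; counting standard monomials gives mu = 7. Corank 1: A-series; mu = 7 gives A_7.

Type A_7, Milnor number mu = 7.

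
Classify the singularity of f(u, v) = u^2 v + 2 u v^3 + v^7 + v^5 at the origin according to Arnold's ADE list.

The Hessian of f at 0 has rank 0. Corank 2; j^3 = u^2*v has shape L^2 M (L != M), so D-series; mu = 8 gives D_8.

D8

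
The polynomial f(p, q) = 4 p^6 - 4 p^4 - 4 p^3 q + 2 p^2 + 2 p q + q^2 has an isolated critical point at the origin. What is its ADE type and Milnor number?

Type A_{1}, Milnor number mu = 1.

The Hessian of f at 0 has rank 2. Corank 0: nondegenerate Morse point, so A_1.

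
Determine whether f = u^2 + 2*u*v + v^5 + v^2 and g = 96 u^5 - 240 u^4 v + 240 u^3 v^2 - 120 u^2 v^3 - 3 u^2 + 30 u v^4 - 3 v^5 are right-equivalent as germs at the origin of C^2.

Yes.

The Hessian of f at 0 is [[2, 2], [2, 2]] with rank 1, so corank 1. A Groebner basis of the Jacobian ideal J(f) in C{u,v} is {v^4, u + v}; counting standard monomials gives mu = 4. Corank 1: A-series; mu = 4 gives A_4. The Hessian of g at 0 is [[-6, 0], [0, 0]] with rank 1, so corank 1. A Groebner basis of the Jacobian ideal J(g) in C{u,v} is {v^4, u}; counting standard monomials gives mu = 4. Corank 1: A-series; mu = 4 gives A_4. Both have type A_4, hence right-equivalent.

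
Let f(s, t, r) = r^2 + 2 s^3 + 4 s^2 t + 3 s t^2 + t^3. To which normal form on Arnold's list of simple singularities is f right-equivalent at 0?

D_4

The Hessian of f at 0 is [[0, 0, 0], [0, 0, 0], [0, 0, 2]] with rank 1, so corank 2. A Groebner basis of the Jacobian ideal J(f) in C{s,t,r} is {t^3, s^2 - 3*t^2/2, s*t + 3*t^2/2, r}; counting standard monomials gives mu = 4. Corank 2; j^3 = (s + t)*(2*s^2 + 2*s*t + t^2) splits into three distinct lines over C (the quadratic factor has nonzero discriminant), so D_4.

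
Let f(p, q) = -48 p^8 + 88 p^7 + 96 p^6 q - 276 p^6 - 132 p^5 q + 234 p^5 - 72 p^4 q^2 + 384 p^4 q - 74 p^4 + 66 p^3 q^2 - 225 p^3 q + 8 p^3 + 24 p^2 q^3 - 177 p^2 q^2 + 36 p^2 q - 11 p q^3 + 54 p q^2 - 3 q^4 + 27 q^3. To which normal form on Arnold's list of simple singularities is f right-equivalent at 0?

The Hessian of f at 0 is [[0, 0], [0, 0]] with rank 0, so corank 2. A Groebner basis of the Jacobian ideal J(f) in C{p,q} is {-768*p^2/34811 - 2304*p*q/34811 + q^4 - 8*q^3/34811 - 1728*q^2/34811, p^3 - 34812*p^2/34811 - 104436*p*q/34811 + 234249*q^3/69622 - 78327*q^2/34811, p^2*q + 15464*p^2/34811 + 46392*p*q/34811 - 234491*q^3/104433 + 34794*q^2/34811, -736*p^2/4973 + p*q^2 - 2208*p*q/4973 + 44711*q^3/29838 - 1656*q^2/4973}; counting standard monomials gives mu = 7. Corank 2; j^3 = (2*p + 3*q)^3 is a perfect cube, so E-series; the 4-jet and mu = 7 give E_7.

E7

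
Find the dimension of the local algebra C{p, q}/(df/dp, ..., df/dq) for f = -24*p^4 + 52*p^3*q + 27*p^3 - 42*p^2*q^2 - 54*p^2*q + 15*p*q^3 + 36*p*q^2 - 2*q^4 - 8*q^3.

7

The Hessian of f at 0 has rank 0. Corank 2; j^3 = (3*p - 2*q)^3 is a perfect cube, so E-series; the 4-jet and mu = 7 give E_7.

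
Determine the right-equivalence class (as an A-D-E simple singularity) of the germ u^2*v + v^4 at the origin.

D_5

The Hessian of f at 0 is [[0, 0], [0, 0]] with rank 0, so corank 2. A Groebner basis of the Jacobian ideal J(f) in C{u,v} is {u^3, u^2/4 + v^3, u*v}; counting standard monomials gives mu = 5. Corank 2; j^3 = u^2*v has shape L^2 M (L != M), so D-series; mu = 5 gives D_5.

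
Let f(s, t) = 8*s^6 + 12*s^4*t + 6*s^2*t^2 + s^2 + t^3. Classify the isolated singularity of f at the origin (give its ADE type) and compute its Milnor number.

Type A_{2}, Milnor number mu = 2.

The Hessian of f at 0 is [[2, 0], [0, 0]] with rank 1, so corank 1. A Groebner basis of the Jacobian ideal J(f) in C{s,t} is {t^2, s}; counting standard monomials gives mu = 2. Corank 1: A-series; mu = 2 gives A_2.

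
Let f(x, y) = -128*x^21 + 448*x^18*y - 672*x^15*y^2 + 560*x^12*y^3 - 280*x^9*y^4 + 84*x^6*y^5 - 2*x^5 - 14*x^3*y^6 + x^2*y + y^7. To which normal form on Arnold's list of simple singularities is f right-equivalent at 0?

The Hessian of f at 0 is [[0, 0], [0, 0]] with rank 0, so corank 2. A Groebner basis of the Jacobian ideal J(f) in C{x,y} is {x^2/7 + y^6, x^3, x*y}; counting standard monomials gives mu = 8. Corank 2; j^3 = x^2*y has shape L^2 M (L != M), so D-series; mu = 8 gives D_8.

D_{8}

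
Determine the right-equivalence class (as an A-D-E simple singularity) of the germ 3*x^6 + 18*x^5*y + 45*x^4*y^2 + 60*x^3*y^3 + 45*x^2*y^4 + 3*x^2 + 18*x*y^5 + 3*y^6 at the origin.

The Hessian of f at 0 is [[6, 0], [0, 0]] with rank 1, so corank 1. A Groebner basis of the Jacobian ideal J(f) in C{x,y} is {y^5, x}; counting standard monomials gives mu = 5. Corank 1: A-series; mu = 5 gives A_5.

A5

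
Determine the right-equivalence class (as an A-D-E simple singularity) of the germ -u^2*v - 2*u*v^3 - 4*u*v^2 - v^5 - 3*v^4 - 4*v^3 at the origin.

The Hessian of f at 0 has rank 0. Corank 2; j^3 = -v*(u + 2*v)^2 has shape L^2 M (L != M), so D-series; mu = 5 gives D_5.

D_5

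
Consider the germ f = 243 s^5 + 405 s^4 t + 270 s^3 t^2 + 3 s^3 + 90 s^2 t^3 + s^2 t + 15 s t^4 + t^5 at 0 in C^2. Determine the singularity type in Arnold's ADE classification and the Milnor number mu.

Type D_6, Milnor number mu = 6.

The Hessian of f at 0 is [[0, 0], [0, 0]] with rank 0, so corank 2. A Groebner basis of the Jacobian ideal J(f) in C{s,t} is {-s*t/15 + t^4, s*t^2, s^2 + s*t/3}; counting standard monomials gives mu = 6. Corank 2; j^3 = s^2*(3*s + t) has shape L^2 M (L != M), so D-series; mu = 6 gives D_6.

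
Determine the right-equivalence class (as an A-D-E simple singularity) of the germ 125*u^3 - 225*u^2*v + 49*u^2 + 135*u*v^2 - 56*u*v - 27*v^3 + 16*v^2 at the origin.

The Hessian of f at 0 has rank 1. Corank 1: A-series; mu = 2 gives A_2.

A2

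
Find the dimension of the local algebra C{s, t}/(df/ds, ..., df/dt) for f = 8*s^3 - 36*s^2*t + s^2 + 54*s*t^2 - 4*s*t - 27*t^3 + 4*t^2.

The Hessian of f at 0 is [[2, -4], [-4, 8]] with rank 1, so corank 1. A Groebner basis of the Jacobian ideal J(f) in C{s,t} is {t^2, s - 2*t}; counting standard monomials gives mu = 2. Corank 1: A-series; mu = 2 gives A_2.

2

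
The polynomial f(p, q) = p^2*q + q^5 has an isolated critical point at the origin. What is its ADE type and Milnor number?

Type D6, Milnor number mu = 6.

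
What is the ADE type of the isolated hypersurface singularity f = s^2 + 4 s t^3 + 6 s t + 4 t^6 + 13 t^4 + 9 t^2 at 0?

A3

The Hessian of f at 0 is [[2, 6], [6, 18]] with rank 1, so corank 1. A Groebner basis of the Jacobian ideal J(f) in C{s,t} is {t^3, s + 3*t}; counting standard monomials gives mu = 3. Corank 1: A-series; mu = 3 gives A_3.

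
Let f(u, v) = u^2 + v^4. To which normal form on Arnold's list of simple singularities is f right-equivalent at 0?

The Hessian of f at 0 has rank 1. Corank 1: A-series; mu = 3 gives A_3.

A_{3}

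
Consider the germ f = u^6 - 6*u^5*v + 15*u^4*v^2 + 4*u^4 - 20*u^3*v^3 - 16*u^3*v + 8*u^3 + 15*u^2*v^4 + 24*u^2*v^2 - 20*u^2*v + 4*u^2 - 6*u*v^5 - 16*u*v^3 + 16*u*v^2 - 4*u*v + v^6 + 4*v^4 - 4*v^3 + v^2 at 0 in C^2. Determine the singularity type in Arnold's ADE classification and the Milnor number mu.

Type A_5, Milnor number mu = 5.

The Hessian of f at 0 is [[8, -4], [-4, 2]] with rank 1, so corank 1. A Groebner basis of the Jacobian ideal J(f) in C{u,v} is {u*v^2 + 14*u*v - 12*u - 10*v^2 + 6*v, 20*u*v - 16*u + v^3 - 14*v^2 + 8*v, u^2 - 2*u*v + u + v^2 - v/2}; counting standard monomials gives mu = 5. Corank 1: A-series; mu = 5 gives A_5.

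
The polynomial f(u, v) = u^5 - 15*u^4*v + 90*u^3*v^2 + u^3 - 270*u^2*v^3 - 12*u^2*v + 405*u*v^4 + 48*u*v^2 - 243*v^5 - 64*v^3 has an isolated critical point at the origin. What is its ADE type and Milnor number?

Type E8, Milnor number mu = 8.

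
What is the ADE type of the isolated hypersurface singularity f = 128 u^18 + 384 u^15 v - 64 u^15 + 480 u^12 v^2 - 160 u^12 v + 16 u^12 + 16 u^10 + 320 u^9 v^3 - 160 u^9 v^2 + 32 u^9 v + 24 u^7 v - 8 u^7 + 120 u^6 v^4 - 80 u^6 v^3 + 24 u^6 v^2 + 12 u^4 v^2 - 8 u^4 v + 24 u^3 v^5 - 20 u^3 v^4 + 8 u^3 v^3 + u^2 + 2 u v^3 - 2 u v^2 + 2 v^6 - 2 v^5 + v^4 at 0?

A5

The Hessian of f at 0 is [[2, 0], [0, 0]] with rank 1, so corank 1. A Groebner basis of the Jacobian ideal J(f) in C{u,v} is {u*v^2 + u*v + u - v^2, u + v^3 - v^2, u^2 + u*v + u - v^2}; counting standard monomials gives mu = 5. Corank 1: A-series; mu = 5 gives A_5.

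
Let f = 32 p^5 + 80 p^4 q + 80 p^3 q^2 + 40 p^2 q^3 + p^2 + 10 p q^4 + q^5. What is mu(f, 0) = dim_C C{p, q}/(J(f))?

4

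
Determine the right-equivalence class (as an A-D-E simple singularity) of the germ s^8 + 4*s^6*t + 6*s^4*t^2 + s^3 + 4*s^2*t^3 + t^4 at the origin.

The Hessian of f at 0 is [[0, 0], [0, 0]] with rank 0, so corank 2. A Groebner basis of the Jacobian ideal J(f) in C{s,t} is {t^3, s^2}; counting standard monomials gives mu = 6. Corank 2; j^3 = s^3 is a perfect cube, so E-series; the 4-jet and mu = 6 give E_6.

E_6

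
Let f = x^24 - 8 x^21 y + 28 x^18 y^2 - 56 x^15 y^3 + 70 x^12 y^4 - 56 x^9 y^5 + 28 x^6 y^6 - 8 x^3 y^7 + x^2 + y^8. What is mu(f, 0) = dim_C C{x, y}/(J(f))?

The Hessian of f at 0 has rank 1. Corank 1: A-series; mu = 7 gives A_7.

7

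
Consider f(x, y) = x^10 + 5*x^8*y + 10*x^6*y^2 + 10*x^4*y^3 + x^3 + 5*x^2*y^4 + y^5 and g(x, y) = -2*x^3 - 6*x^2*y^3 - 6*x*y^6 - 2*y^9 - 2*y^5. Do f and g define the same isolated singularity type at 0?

The Hessian of f at 0 has rank 0. Corank 2; j^3 = x^3 is a perfect cube, so E-series; the 5-jet and mu = 8 give E_8. The Hessian of g at 0 has rank 0. Corank 2; j^3 = -2*x^3 is a perfect cube, so E-series; the 5-jet and mu = 8 give E_8. Both have type E_8, hence right-equivalent.

Yes.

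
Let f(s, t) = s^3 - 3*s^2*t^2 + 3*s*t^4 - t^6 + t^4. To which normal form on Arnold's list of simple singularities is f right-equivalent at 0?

The Hessian of f at 0 has rank 0. Corank 2; j^3 = s^3 is a perfect cube, so E-series; the 4-jet and mu = 6 give E_6.

E_{6}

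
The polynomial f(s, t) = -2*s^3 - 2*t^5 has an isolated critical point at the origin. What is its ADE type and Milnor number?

The Hessian of f at 0 has rank 0. Corank 2; j^3 = -2*s^3 is a perfect cube, so E-series; the 5-jet and mu = 8 give E_8.

Type E_{8}, Milnor number mu = 8.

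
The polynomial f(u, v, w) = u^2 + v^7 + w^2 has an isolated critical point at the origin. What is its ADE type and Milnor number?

The Hessian of f at 0 has rank 2. Corank 1: A-series; mu = 6 gives A_6.

Type A6, Milnor number mu = 6.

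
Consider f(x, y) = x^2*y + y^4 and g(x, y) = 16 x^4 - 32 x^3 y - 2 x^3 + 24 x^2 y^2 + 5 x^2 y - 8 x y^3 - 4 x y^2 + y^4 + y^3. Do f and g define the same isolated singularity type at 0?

The Hessian of f at 0 has rank 0. Corank 2; j^3 = x^2*y has shape L^2 M (L != M), so D-series; mu = 5 gives D_5. The Hessian of g at 0 has rank 0. Corank 2; j^3 = -(x - y)^2*(2*x - y) has shape L^2 M (L != M), so D-series; mu = 5 gives D_5. Both have type D_5, hence right-equivalent.

Yes.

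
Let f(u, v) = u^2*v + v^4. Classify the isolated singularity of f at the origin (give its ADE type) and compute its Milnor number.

Type D_{5}, Milnor number mu = 5.

The Hessian of f at 0 is [[0, 0], [0, 0]] with rank 0, so corank 2. A Groebner basis of the Jacobian ideal J(f) in C{u,v} is {u^3, u^2/4 + v^3, u*v}; counting standard monomials gives mu = 5. Corank 2; j^3 = u^2*v has shape L^2 M (L != M), so D-series; mu = 5 gives D_5.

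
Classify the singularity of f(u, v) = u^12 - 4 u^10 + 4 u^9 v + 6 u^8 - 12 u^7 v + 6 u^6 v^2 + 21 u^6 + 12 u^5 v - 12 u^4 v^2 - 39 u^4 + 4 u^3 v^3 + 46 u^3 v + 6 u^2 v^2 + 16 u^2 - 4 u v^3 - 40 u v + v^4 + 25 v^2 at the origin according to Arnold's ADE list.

A_{3}

The Hessian of f at 0 has rank 1. Corank 1: A-series; mu = 3 gives A_3.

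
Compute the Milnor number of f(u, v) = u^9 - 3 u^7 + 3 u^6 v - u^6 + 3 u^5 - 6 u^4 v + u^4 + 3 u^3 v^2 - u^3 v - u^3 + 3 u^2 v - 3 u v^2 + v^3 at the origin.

7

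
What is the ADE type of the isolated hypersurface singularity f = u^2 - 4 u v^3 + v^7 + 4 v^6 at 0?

The Hessian of f at 0 is [[2, 0], [0, 0]] with rank 1, so corank 1. A Groebner basis of the Jacobian ideal J(f) in C{u,v} is {-u/2 + v^3, u^2}; counting standard monomials gives mu = 6. Corank 1: A-series; mu = 6 gives A_6.

A6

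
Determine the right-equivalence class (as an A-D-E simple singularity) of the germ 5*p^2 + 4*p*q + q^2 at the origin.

The Hessian of f at 0 has rank 2. Corank 0: nondegenerate Morse point, so A_1.

A1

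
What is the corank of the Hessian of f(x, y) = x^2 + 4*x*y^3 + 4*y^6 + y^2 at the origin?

0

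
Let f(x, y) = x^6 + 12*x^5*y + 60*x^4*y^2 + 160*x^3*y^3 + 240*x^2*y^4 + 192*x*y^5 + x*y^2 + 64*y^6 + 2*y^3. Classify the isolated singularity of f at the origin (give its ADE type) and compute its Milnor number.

The Hessian of f at 0 has rank 0. Corank 2; j^3 = y^2*(x + 2*y) has shape L^2 M (L != M), so D-series; mu = 7 gives D_7.

Type D7, Milnor number mu = 7.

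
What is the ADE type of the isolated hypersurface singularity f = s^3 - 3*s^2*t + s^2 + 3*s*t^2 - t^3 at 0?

The Hessian of f at 0 has rank 1. Corank 1: A-series; mu = 2 gives A_2.

A_{2}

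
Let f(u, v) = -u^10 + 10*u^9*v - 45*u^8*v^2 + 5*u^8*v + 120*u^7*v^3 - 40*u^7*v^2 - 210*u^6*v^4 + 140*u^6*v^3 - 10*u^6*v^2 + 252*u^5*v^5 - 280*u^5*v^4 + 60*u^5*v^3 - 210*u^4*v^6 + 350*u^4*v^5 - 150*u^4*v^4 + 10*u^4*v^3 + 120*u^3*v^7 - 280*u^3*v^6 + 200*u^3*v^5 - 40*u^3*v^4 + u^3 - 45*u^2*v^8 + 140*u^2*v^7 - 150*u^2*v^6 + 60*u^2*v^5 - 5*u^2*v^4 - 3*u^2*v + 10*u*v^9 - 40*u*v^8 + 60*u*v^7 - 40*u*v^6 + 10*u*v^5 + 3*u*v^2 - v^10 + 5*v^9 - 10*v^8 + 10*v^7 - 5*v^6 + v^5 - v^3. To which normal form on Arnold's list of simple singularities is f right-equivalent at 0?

E8

The Hessian of f at 0 has rank 0. Corank 2; j^3 = (u - v)^3 is a perfect cube, so E-series; the 5-jet and mu = 8 give E_8.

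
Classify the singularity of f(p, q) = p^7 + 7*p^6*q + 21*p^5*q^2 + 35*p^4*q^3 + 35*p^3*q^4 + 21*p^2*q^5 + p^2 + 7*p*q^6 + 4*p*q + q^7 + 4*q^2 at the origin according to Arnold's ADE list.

A_{6}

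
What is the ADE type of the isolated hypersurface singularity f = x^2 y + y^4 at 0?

D_5

The Hessian of f at 0 has rank 0. Corank 2; j^3 = x^2*y has shape L^2 M (L != M), so D-series; mu = 5 gives D_5.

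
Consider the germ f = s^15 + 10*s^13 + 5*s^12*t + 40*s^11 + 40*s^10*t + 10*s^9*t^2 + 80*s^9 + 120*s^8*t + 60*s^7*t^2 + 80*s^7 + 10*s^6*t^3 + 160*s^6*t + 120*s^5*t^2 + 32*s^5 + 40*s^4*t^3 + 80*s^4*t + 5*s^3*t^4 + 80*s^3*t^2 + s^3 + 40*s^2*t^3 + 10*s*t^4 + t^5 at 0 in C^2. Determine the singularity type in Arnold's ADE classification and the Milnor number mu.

The Hessian of f at 0 has rank 0. Corank 2; j^3 = s^3 is a perfect cube, so E-series; the 5-jet and mu = 8 give E_8.

Type E8, Milnor number mu = 8.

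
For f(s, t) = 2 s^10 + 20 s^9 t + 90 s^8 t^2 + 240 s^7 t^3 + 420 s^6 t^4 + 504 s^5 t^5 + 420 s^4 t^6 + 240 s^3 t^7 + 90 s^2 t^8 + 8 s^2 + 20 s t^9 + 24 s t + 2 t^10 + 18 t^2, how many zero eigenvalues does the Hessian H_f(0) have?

Hessian at 0 has rank 1.

1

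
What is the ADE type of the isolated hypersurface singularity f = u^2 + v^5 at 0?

The Hessian of f at 0 has rank 1. Corank 1: A-series; mu = 4 gives A_4.

A_4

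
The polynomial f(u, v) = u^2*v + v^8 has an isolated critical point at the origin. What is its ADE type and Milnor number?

The Hessian of f at 0 has rank 0. Corank 2; j^3 = u^2*v has shape L^2 M (L != M), so D-series; mu = 9 gives D_9.

Type D9, Milnor number mu = 9.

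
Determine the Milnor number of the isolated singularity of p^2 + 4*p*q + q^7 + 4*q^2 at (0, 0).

6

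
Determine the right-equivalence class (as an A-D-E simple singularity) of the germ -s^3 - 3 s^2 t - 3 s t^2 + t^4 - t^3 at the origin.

The Hessian of f at 0 is [[0, 0], [0, 0]] with rank 0, so corank 2. A Groebner basis of the Jacobian ideal J(f) in C{s,t} is {t^3, s^2 + 2*s*t + t^2}; counting standard monomials gives mu = 6. Corank 2; j^3 = -(s + t)^3 is a perfect cube, so E-series; the 4-jet and mu = 6 give E_6.

E_6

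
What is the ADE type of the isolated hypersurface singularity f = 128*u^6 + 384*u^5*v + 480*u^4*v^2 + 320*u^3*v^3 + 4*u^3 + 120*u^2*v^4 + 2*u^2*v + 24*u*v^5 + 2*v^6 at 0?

D_7

The Hessian of f at 0 has rank 0. Corank 2; j^3 = 2*u^2*(2*u + v) has shape L^2 M (L != M), so D-series; mu = 7 gives D_7.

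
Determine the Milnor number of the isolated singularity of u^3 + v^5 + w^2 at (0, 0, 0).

The Hessian of f at 0 is [[0, 0, 0], [0, 0, 0], [0, 0, 2]] with rank 1, so corank 2. A Groebner basis of the Jacobian ideal J(f) in C{u,v,w} is {v^4, u^2, w}; counting standard monomials gives mu = 8. Corank 2; j^3 = u^3 is a perfect cube, so E-series; the 5-jet and mu = 8 give E_8.

8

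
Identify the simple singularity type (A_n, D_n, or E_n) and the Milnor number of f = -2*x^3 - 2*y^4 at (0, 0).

The Hessian of f at 0 is [[0, 0], [0, 0]] with rank 0, so corank 2. A Groebner basis of the Jacobian ideal J(f) in C{x,y} is {y^3, x^2}; counting standard monomials gives mu = 6. Corank 2; j^3 = -2*x^3 is a perfect cube, so E-series; the 4-jet and mu = 6 give E_6.

Type E_6, Milnor number mu = 6.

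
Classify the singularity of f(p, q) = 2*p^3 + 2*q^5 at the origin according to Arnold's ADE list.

E_{8}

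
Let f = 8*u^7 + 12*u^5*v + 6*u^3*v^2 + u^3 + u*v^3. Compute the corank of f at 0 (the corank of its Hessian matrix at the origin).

2

The Hessian at 0 is [[0, 0], [0, 0]] of rank 0; hence corank 2.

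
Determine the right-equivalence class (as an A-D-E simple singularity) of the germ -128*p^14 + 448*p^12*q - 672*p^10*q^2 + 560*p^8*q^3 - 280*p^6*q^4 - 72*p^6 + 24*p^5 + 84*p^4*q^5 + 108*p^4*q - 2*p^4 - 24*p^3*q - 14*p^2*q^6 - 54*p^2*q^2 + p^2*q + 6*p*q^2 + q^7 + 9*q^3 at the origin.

D_8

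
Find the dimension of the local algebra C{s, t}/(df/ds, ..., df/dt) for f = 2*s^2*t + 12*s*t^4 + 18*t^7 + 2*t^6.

The Hessian of f at 0 has rank 0. Corank 2; j^3 = 2*s^2*t has shape L^2 M (L != M), so D-series; mu = 7 gives D_7.

7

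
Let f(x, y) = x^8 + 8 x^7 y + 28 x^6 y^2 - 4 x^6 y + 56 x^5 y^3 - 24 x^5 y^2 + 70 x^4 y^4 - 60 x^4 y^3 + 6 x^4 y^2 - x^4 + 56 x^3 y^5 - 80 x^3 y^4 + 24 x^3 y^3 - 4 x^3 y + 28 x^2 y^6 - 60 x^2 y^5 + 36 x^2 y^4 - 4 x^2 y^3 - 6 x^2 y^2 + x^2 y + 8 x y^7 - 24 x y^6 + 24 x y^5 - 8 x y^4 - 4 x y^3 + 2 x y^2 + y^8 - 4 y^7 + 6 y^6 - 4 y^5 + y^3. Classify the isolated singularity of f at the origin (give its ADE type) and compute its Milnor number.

Type D_5, Milnor number mu = 5.

The Hessian of f at 0 has rank 0. Corank 2; j^3 = y*(x + y)^2 has shape L^2 M (L != M), so D-series; mu = 5 gives D_5.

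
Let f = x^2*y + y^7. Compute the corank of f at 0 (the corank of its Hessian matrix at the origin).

2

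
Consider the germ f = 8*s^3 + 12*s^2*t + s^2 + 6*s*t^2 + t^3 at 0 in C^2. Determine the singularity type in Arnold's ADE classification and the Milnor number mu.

Type A_{2}, Milnor number mu = 2.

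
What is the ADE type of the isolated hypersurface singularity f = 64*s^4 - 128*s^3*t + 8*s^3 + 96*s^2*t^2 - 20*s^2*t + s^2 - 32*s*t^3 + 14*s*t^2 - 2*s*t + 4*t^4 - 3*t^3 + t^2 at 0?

A_{2}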